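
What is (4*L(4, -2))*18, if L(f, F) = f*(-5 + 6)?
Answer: 288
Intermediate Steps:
L(f, F) = f (L(f, F) = f*1 = f)
(4*L(4, -2))*18 = (4*4)*18 = 16*18 = 288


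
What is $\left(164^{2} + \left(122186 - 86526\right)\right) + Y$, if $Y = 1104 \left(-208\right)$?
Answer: $-167076$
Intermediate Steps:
$Y = -229632$
$\left(164^{2} + \left(122186 - 86526\right)\right) + Y = \left(164^{2} + \left(122186 - 86526\right)\right) - 229632 = \left(26896 + \left(122186 - 86526\right)\right) - 229632 = \left(26896 + 35660\right) - 229632 = 62556 - 229632 = -167076$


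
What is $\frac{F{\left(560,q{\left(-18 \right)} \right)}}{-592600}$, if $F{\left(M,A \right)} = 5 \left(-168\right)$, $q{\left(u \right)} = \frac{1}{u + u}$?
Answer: $\frac{21}{14815} \approx 0.0014175$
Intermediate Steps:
$q{\left(u \right)} = \frac{1}{2 u}$
$F{\left(M,A \right)} = -840$
$\frac{F{\left(560,q{\left(-18 \right)} \right)}}{-592600} = - \frac{840}{-592600} = \left(-840\right) \left(- \frac{1}{592600}\right) = \frac{21}{14815}$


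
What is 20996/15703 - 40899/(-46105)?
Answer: 1610257577/723986815 ≈ 2.2242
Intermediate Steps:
20996/15703 - 40899/(-46105) = 20996*(1/15703) - 40899*(-1/46105) = 20996/15703 + 40899/46105 = 1610257577/723986815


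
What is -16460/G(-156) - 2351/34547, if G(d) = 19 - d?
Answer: -113811009/1209145 ≈ -94.125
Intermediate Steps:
-16460/G(-156) - 2351/34547 = -16460/(19 - 1*(-156)) - 2351/34547 = -16460/(19 + 156) - 2351*1/34547 = -16460/175 - 2351/34547 = -16460*1/175 - 2351/34547 = -3292/35 - 2351/34547 = -113811009/1209145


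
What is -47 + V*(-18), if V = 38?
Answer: -731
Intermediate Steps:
-47 + V*(-18) = -47 + 38*(-18) = -47 - 684 = -731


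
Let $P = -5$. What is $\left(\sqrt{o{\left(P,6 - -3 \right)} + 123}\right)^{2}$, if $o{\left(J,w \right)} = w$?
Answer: $132$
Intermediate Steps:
$\left(\sqrt{o{\left(P,6 - -3 \right)} + 123}\right)^{2} = \left(\sqrt{\left(6 - -3\right) + 123}\right)^{2} = \left(\sqrt{\left(6 + 3\right) + 123}\right)^{2} = \left(\sqrt{9 + 123}\right)^{2} = \left(\sqrt{132}\right)^{2} = \left(2 \sqrt{33}\right)^{2} = 132$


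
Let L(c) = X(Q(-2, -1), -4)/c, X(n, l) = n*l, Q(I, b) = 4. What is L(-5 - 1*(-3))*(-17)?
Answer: -136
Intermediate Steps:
X(n, l) = l*n
L(c) = -16/c (L(c) = (-4*4)/c = -16/c)
L(-5 - 1*(-3))*(-17) = -16/(-5 - 1*(-3))*(-17) = -16/(-5 + 3)*(-17) = -16/(-2)*(-17) = -16*(-½)*(-17) = 8*(-17) = -136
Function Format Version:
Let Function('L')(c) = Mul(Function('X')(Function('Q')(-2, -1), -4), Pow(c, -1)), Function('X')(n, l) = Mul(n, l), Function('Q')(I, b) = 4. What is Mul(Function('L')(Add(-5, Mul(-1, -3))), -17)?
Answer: -136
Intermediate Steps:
Function('X')(n, l) = Mul(l, n)
Function('L')(c) = Mul(-16, Pow(c, -1)) (Function('L')(c) = Mul(Mul(-4, 4), Pow(c, -1)) = Mul(-16, Pow(c, -1)))
Mul(Function('L')(Add(-5, Mul(-1, -3))), -17) = Mul(Mul(-16, Pow(Add(-5, Mul(-1, -3)), -1)), -17) = Mul(Mul(-16, Pow(Add(-5, 3), -1)), -17) = Mul(Mul(-16, Pow(-2, -1)), -17) = Mul(Mul(-16, Rational(-1, 2)), -17) = Mul(8, -17) = -136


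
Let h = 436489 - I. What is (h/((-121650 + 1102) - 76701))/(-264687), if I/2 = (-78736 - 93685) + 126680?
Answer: 527971/52209246063 ≈ 1.0113e-5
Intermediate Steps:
I = -91482 (I = 2*((-78736 - 93685) + 126680) = 2*(-172421 + 126680) = 2*(-45741) = -91482)
h = 527971 (h = 436489 - 1*(-91482) = 436489 + 91482 = 527971)
(h/((-121650 + 1102) - 76701))/(-264687) = (527971/((-121650 + 1102) - 76701))/(-264687) = (527971/(-120548 - 76701))*(-1/264687) = (527971/(-197249))*(-1/264687) = (527971*(-1/197249))*(-1/264687) = -527971/197249*(-1/264687) = 527971/52209246063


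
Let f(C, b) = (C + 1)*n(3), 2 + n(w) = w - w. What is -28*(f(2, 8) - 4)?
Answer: 280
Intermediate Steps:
n(w) = -2 (n(w) = -2 + (w - w) = -2 + 0 = -2)
f(C, b) = -2 - 2*C (f(C, b) = (C + 1)*(-2) = (1 + C)*(-2) = -2 - 2*C)
-28*(f(2, 8) - 4) = -28*((-2 - 2*2) - 4) = -28*((-2 - 4) - 4) = -28*(-6 - 4) = -28*(-10) = 280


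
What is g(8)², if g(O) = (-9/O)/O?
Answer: 81/4096 ≈ 0.019775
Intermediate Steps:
g(O) = -9/O²
g(8)² = (-9/8²)² = (-9*1/64)² = (-9/64)² = 81/4096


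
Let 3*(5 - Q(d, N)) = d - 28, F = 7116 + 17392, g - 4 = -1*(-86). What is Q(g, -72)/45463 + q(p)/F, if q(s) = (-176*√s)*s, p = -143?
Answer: -47/136389 + 572*I*√143/557 ≈ -0.0003446 + 12.28*I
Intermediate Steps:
g = 90 (g = 4 - 1*(-86) = 4 + 86 = 90)
F = 24508
q(s) = -176*s^(3/2)
Q(d, N) = 43/3 - d/3 (Q(d, N) = 5 - (d - 28)/3 = 5 - (-28 + d)/3 = 5 + (28/3 - d/3) = 43/3 - d/3)
Q(g, -72)/45463 + q(p)/F = (43/3 - ⅓*90)/45463 - (-25168)*I*√143/24508 = (43/3 - 30)*(1/45463) - (-25168)*I*√143*(1/24508) = -47/3*1/45463 + (25168*I*√143)*(1/24508) = -47/136389 + 572*I*√143/557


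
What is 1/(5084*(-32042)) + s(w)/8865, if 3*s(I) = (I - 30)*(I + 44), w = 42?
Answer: 56038116767/1444122045720 ≈ 0.038804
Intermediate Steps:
s(I) = (-30 + I)*(44 + I)/3 (s(I) = ((I - 30)*(I + 44))/3 = ((-30 + I)*(44 + I))/3 = (-30 + I)*(44 + I)/3)
1/(5084*(-32042)) + s(w)/8865 = 1/(5084*(-32042)) + (-440 + (⅓)*42² + (14/3)*42)/8865 = (1/5084)*(-1/32042) + (-440 + (⅓)*1764 + 196)*(1/8865) = -1/162901528 + (-440 + 588 + 196)*(1/8865) = -1/162901528 + 344*(1/8865) = -1/162901528 + 344/8865 = 56038116767/1444122045720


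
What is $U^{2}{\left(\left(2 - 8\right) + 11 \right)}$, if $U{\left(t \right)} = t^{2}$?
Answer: $625$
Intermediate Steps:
$U^{2}{\left(\left(2 - 8\right) + 11 \right)} = \left(\left(\left(2 - 8\right) + 11\right)^{2}\right)^{2} = \left(\left(-6 + 11\right)^{2}\right)^{2} = \left(5^{2}\right)^{2} = 25^{2} = 625$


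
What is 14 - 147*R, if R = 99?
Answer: -14539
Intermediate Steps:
14 - 147*R = 14 - 147*99 = 14 - 14553 = -14539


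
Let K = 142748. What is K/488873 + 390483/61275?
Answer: 1547623871/232214675 ≈ 6.6646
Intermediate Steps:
K/488873 + 390483/61275 = 142748/488873 + 390483/61275 = 142748*(1/488873) + 390483*(1/61275) = 142748/488873 + 3027/475 = 1547623871/232214675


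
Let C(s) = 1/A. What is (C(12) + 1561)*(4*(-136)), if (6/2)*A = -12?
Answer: -849048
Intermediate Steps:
A = -4 (A = (⅓)*(-12) = -4)
C(s) = -¼ (C(s) = 1/(-4) = 1*(-¼) = -¼)
(C(12) + 1561)*(4*(-136)) = (-¼ + 1561)*(4*(-136)) = (6243/4)*(-544) = -849048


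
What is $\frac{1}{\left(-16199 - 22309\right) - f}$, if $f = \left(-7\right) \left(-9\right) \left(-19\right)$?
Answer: $- \frac{1}{37311} \approx -2.6802 \cdot 10^{-5}$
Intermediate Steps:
$f = -1197$ ($f = 63 \left(-19\right) = -1197$)
$\frac{1}{\left(-16199 - 22309\right) - f} = \frac{1}{\left(-16199 - 22309\right) - -1197} = \frac{1}{-38508 + 1197} = \frac{1}{-37311} = - \frac{1}{37311}$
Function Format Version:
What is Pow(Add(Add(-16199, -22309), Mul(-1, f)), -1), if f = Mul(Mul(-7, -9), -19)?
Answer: Rational(-1, 37311) ≈ -2.6802e-5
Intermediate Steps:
f = -1197 (f = Mul(63, -19) = -1197)
Pow(Add(Add(-16199, -22309), Mul(-1, f)), -1) = Pow(Add(Add(-16199, -22309), Mul(-1, -1197)), -1) = Pow(Add(-38508, 1197), -1) = Pow(-37311, -1) = Rational(-1, 37311)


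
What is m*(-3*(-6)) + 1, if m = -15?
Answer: -269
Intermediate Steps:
m*(-3*(-6)) + 1 = -(-45)*(-6) + 1 = -15*18 + 1 = -270 + 1 = -269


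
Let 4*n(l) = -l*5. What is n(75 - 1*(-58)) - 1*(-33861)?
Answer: 134779/4 ≈ 33695.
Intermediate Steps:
n(l) = -5*l/4 (n(l) = (-l*5)/4 = (-5*l)/4 = -5*l/4)
n(75 - 1*(-58)) - 1*(-33861) = -5*(75 - 1*(-58))/4 - 1*(-33861) = -5*(75 + 58)/4 + 33861 = -5/4*133 + 33861 = -665/4 + 33861 = 134779/4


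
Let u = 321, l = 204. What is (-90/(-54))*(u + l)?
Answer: 875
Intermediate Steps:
(-90/(-54))*(u + l) = (-90/(-54))*(321 + 204) = -90*(-1/54)*525 = (5/3)*525 = 875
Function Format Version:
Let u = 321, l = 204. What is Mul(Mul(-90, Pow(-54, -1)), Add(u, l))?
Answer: 875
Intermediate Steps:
Mul(Mul(-90, Pow(-54, -1)), Add(u, l)) = Mul(Mul(-90, Pow(-54, -1)), Add(321, 204)) = Mul(Mul(-90, Rational(-1, 54)), 525) = Mul(Rational(5, 3), 525) = 875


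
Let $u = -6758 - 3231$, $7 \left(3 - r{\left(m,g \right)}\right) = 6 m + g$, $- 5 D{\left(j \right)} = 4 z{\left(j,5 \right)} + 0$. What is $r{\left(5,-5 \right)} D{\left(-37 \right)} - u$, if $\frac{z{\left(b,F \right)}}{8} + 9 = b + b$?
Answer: $\frac{338991}{35} \approx 9685.5$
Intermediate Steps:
$z{\left(b,F \right)} = -72 + 16 b$ ($z{\left(b,F \right)} = -72 + 8 \left(b + b\right) = -72 + 8 \cdot 2 b = -72 + 16 b$)
$D{\left(j \right)} = \frac{288}{5} - \frac{64 j}{5}$ ($D{\left(j \right)} = - \frac{4 \left(-72 + 16 j\right) + 0}{5} = - \frac{\left(-288 + 64 j\right) + 0}{5} = - \frac{-288 + 64 j}{5} = \frac{288}{5} - \frac{64 j}{5}$)
$r{\left(m,g \right)} = 3 - \frac{6 m}{7} - \frac{g}{7}$ ($r{\left(m,g \right)} = 3 - \frac{6 m + g}{7} = 3 - \frac{g + 6 m}{7} = 3 - \left(\frac{g}{7} + \frac{6 m}{7}\right) = 3 - \frac{6 m}{7} - \frac{g}{7}$)
$u = -9989$ ($u = -6758 - 3231 = -9989$)
$r{\left(5,-5 \right)} D{\left(-37 \right)} - u = \left(3 - \frac{30}{7} - - \frac{5}{7}\right) \left(\frac{288}{5} - - \frac{2368}{5}\right) - -9989 = \left(3 - \frac{30}{7} + \frac{5}{7}\right) \left(\frac{288}{5} + \frac{2368}{5}\right) + 9989 = \left(- \frac{4}{7}\right) \frac{2656}{5} + 9989 = - \frac{10624}{35} + 9989 = \frac{338991}{35}$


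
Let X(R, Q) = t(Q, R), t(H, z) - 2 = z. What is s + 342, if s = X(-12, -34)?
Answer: 332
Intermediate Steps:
t(H, z) = 2 + z
X(R, Q) = 2 + R
s = -10 (s = 2 - 12 = -10)
s + 342 = -10 + 342 = 332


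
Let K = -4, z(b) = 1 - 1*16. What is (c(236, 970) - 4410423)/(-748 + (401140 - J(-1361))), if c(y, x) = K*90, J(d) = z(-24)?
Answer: -1470261/133469 ≈ -11.016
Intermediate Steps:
z(b) = -15 (z(b) = 1 - 16 = -15)
J(d) = -15
c(y, x) = -360 (c(y, x) = -4*90 = -360)
(c(236, 970) - 4410423)/(-748 + (401140 - J(-1361))) = (-360 - 4410423)/(-748 + (401140 - 1*(-15))) = -4410783/(-748 + (401140 + 15)) = -4410783/(-748 + 401155) = -4410783/400407 = -4410783*1/400407 = -1470261/133469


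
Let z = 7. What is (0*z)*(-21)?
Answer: 0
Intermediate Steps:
(0*z)*(-21) = (0*7)*(-21) = 0*(-21) = 0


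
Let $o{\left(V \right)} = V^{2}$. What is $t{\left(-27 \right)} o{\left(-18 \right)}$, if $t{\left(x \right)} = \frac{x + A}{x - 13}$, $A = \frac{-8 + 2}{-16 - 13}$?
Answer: $\frac{62937}{290} \approx 217.02$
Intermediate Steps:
$A = \frac{6}{29}$ ($A = - \frac{6}{-29} = \left(-6\right) \left(- \frac{1}{29}\right) = \frac{6}{29} \approx 0.2069$)
$t{\left(x \right)} = \frac{\frac{6}{29} + x}{-13 + x}$ ($t{\left(x \right)} = \frac{x + \frac{6}{29}}{x - 13} = \frac{\frac{6}{29} + x}{-13 + x}$)
$t{\left(-27 \right)} o{\left(-18 \right)} = \frac{\frac{6}{29} - 27}{-13 - 27} \left(-18\right)^{2} = \frac{1}{-40} \left(- \frac{777}{29}\right) 324 = \left(- \frac{1}{40}\right) \left(- \frac{777}{29}\right) 324 = \frac{777}{1160} \cdot 324 = \frac{62937}{290}$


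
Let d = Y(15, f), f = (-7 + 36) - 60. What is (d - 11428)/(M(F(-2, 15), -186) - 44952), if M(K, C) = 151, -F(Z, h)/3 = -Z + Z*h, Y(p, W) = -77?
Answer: 11505/44801 ≈ 0.25680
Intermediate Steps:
f = -31 (f = 29 - 60 = -31)
d = -77
F(Z, h) = 3*Z - 3*Z*h (F(Z, h) = -3*(-Z + Z*h) = 3*Z - 3*Z*h)
(d - 11428)/(M(F(-2, 15), -186) - 44952) = (-77 - 11428)/(151 - 44952) = -11505/(-44801) = -11505*(-1/44801) = 11505/44801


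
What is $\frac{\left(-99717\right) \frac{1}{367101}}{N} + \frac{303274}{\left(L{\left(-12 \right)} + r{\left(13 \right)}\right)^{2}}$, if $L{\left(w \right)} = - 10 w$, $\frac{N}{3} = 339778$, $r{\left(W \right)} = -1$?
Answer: $\frac{5404032561796699}{252334542558294} \approx 21.416$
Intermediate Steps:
$N = 1019334$ ($N = 3 \cdot 339778 = 1019334$)
$\frac{\left(-99717\right) \frac{1}{367101}}{N} + \frac{303274}{\left(L{\left(-12 \right)} + r{\left(13 \right)}\right)^{2}} = \frac{\left(-99717\right) \frac{1}{367101}}{1019334} + \frac{303274}{\left(\left(-10\right) \left(-12\right) - 1\right)^{2}} = \left(-99717\right) \frac{1}{367101} \cdot \frac{1}{1019334} + \frac{303274}{\left(120 - 1\right)^{2}} = \left(- \frac{33239}{122367}\right) \frac{1}{1019334} + \frac{303274}{119^{2}} = - \frac{33239}{124732843578} + \frac{303274}{14161} = \frac{5404032561796699}{252334542558294}$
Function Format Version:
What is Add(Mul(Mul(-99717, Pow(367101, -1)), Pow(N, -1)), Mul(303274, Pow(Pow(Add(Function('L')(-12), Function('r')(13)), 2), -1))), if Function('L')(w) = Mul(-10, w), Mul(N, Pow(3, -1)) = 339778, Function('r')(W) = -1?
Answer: Rational(5404032561796699, 252334542558294) ≈ 21.416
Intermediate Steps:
N = 1019334 (N = Mul(3, 339778) = 1019334)
Add(Mul(Mul(-99717, Pow(367101, -1)), Pow(N, -1)), Mul(303274, Pow(Pow(Add(Function('L')(-12), Function('r')(13)), 2), -1))) = Add(Mul(Mul(-99717, Pow(367101, -1)), Pow(1019334, -1)), Mul(303274, Pow(Pow(Add(Mul(-10, -12), -1), 2), -1))) = Add(Mul(Mul(-99717, Rational(1, 367101)), Rational(1, 1019334)), Mul(303274, Pow(Pow(Add(120, -1), 2), -1))) = Add(Mul(Rational(-33239, 122367), Rational(1, 1019334)), Mul(303274, Pow(Pow(119, 2), -1))) = Add(Rational(-33239, 124732843578), Mul(303274, Pow(14161, -1))) = Add(Rational(-33239, 124732843578), Mul(303274, Rational(1, 14161))) = Add(Rational(-33239, 124732843578), Rational(303274, 14161)) = Rational(5404032561796699, 252334542558294)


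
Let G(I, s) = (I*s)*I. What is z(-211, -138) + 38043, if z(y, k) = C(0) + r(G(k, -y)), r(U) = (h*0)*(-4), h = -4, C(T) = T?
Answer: 38043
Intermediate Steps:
G(I, s) = s*I²
r(U) = 0 (r(U) = -4*0*(-4) = 0*(-4) = 0)
z(y, k) = 0 (z(y, k) = 0 + 0 = 0)
z(-211, -138) + 38043 = 0 + 38043 = 38043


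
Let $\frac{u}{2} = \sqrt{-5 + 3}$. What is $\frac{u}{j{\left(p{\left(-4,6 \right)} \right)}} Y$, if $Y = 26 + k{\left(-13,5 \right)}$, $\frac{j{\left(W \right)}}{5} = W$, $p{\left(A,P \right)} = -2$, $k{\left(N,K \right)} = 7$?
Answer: $- \frac{33 i \sqrt{2}}{5} \approx - 9.3338 i$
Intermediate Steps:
$u = 2 i \sqrt{2}$ ($u = 2 \sqrt{-5 + 3} = 2 \sqrt{-2} = 2 i \sqrt{2} \approx 2.8284 i$)
$j{\left(W \right)} = 5 W$
$Y = 33$ ($Y = 26 + 7 = 33$)
$\frac{u}{j{\left(p{\left(-4,6 \right)} \right)}} Y = \frac{2 i \sqrt{2}}{5 \left(-2\right)} 33 = \frac{2 i \sqrt{2}}{-10} \cdot 33 = 2 i \sqrt{2} \left(- \frac{1}{10}\right) 33 = - \frac{i \sqrt{2}}{5} \cdot 33 = - \frac{33 i \sqrt{2}}{5}$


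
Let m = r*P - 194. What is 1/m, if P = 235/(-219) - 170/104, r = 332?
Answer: -2847/3111623 ≈ -0.00091496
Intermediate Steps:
P = -30835/11388 (P = 235*(-1/219) - 170*1/104 = -235/219 - 85/52 = -30835/11388 ≈ -2.7077)
m = -3111623/2847 (m = 332*(-30835/11388) - 194 = -2559305/2847 - 194 = -3111623/2847 ≈ -1092.9)
1/m = 1/(-3111623/2847) = -2847/3111623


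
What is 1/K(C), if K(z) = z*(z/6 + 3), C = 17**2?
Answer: 6/88723 ≈ 6.7626e-5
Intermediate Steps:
C = 289
K(z) = z*(3 + z/6) (K(z) = z*(z*(1/6) + 3) = z*(z/6 + 3) = z*(3 + z/6))
1/K(C) = 1/((1/6)*289*(18 + 289)) = 1/((1/6)*289*307) = 1/(88723/6) = 6/88723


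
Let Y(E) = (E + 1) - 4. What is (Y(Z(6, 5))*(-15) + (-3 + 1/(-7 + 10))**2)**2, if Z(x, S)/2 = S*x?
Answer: 58232161/81 ≈ 7.1892e+5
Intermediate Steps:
Z(x, S) = 2*S*x (Z(x, S) = 2*(S*x) = 2*S*x)
Y(E) = -3 + E (Y(E) = (1 + E) - 4 = -3 + E)
(Y(Z(6, 5))*(-15) + (-3 + 1/(-7 + 10))**2)**2 = ((-3 + 2*5*6)*(-15) + (-3 + 1/(-7 + 10))**2)**2 = ((-3 + 60)*(-15) + (-3 + 1/3)**2)**2 = (57*(-15) + (-3 + 1/3)**2)**2 = (-855 + (-8/3)**2)**2 = (-855 + 64/9)**2 = (-7631/9)**2 = 58232161/81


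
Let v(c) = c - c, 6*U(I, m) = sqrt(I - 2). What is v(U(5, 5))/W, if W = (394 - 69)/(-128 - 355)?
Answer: 0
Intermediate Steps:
U(I, m) = sqrt(-2 + I)/6 (U(I, m) = sqrt(I - 2)/6 = sqrt(-2 + I)/6)
v(c) = 0
W = -325/483 (W = 325/(-483) = 325*(-1/483) = -325/483 ≈ -0.67288)
v(U(5, 5))/W = 0/(-325/483) = 0*(-483/325) = 0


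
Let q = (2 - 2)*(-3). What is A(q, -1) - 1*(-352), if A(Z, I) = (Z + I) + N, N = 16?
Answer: 367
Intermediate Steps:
q = 0 (q = 0*(-3) = 0)
A(Z, I) = 16 + I + Z (A(Z, I) = (Z + I) + 16 = (I + Z) + 16 = 16 + I + Z)
A(q, -1) - 1*(-352) = (16 - 1 + 0) - 1*(-352) = 15 + 352 = 367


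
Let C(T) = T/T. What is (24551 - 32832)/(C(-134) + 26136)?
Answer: -8281/26137 ≈ -0.31683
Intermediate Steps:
C(T) = 1
(24551 - 32832)/(C(-134) + 26136) = (24551 - 32832)/(1 + 26136) = -8281/26137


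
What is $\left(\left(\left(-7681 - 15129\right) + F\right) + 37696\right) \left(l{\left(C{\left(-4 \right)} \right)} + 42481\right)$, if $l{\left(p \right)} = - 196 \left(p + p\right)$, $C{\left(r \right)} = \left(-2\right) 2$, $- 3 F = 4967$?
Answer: $582782953$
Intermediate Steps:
$F = - \frac{4967}{3}$ ($F = \left(- \frac{1}{3}\right) 4967 = - \frac{4967}{3} \approx -1655.7$)
$C{\left(r \right)} = -4$
$l{\left(p \right)} = - 392 p$ ($l{\left(p \right)} = - 196 \cdot 2 p = - 392 p$)
$\left(\left(\left(-7681 - 15129\right) + F\right) + 37696\right) \left(l{\left(C{\left(-4 \right)} \right)} + 42481\right) = \left(\left(\left(-7681 - 15129\right) - \frac{4967}{3}\right) + 37696\right) \left(\left(-392\right) \left(-4\right) + 42481\right) = \left(\left(-22810 - \frac{4967}{3}\right) + 37696\right) \left(1568 + 42481\right) = \left(- \frac{73397}{3} + 37696\right) 44049 = \frac{39691}{3} \cdot 44049 = 582782953$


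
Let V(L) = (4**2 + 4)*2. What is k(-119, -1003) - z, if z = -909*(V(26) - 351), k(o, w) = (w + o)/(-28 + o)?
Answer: -13851877/49 ≈ -2.8269e+5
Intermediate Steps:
V(L) = 40 (V(L) = (16 + 4)*2 = 20*2 = 40)
k(o, w) = (o + w)/(-28 + o)
z = 282699 (z = -909*(40 - 351) = -909*(-311) = 282699)
k(-119, -1003) - z = (-119 - 1003)/(-28 - 119) - 1*282699 = -1122/(-147) - 282699 = -1/147*(-1122) - 282699 = 374/49 - 282699 = -13851877/49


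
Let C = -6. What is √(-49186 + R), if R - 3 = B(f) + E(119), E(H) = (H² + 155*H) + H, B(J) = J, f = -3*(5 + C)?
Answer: I*√16455 ≈ 128.28*I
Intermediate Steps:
f = 3 (f = -3*(5 - 6) = -3*(-1) = 3)
E(H) = H² + 156*H
R = 32731 (R = 3 + (3 + 119*(156 + 119)) = 3 + (3 + 119*275) = 3 + (3 + 32725) = 3 + 32728 = 32731)
√(-49186 + R) = √(-49186 + 32731) = √(-16455) = I*√16455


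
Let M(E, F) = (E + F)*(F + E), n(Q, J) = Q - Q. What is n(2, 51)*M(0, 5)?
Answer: 0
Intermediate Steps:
n(Q, J) = 0
M(E, F) = (E + F)**2 (M(E, F) = (E + F)*(E + F) = (E + F)**2)
n(2, 51)*M(0, 5) = 0*(0 + 5)**2 = 0*5**2 = 0*25 = 0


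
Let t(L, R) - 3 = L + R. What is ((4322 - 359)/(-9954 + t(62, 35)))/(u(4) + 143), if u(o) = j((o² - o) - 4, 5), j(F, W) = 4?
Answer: -1321/482846 ≈ -0.0027359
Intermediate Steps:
u(o) = 4
t(L, R) = 3 + L + R (t(L, R) = 3 + (L + R) = 3 + L + R)
((4322 - 359)/(-9954 + t(62, 35)))/(u(4) + 143) = ((4322 - 359)/(-9954 + (3 + 62 + 35)))/(4 + 143) = (3963/(-9954 + 100))/147 = (3963/(-9854))*(1/147) = (3963*(-1/9854))*(1/147) = -3963/9854*1/147 = -1321/482846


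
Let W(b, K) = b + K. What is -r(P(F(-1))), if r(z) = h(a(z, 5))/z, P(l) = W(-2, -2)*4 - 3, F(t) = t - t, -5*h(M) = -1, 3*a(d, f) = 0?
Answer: 1/95 ≈ 0.010526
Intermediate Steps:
a(d, f) = 0 (a(d, f) = (⅓)*0 = 0)
W(b, K) = K + b
h(M) = ⅕ (h(M) = -⅕*(-1) = ⅕)
F(t) = 0
P(l) = -19 (P(l) = (-2 - 2)*4 - 3 = -4*4 - 3 = -16 - 3 = -19)
r(z) = 1/(5*z)
-r(P(F(-1))) = -1/(5*(-19)) = -(-1)/(5*19) = -1*(-1/95) = 1/95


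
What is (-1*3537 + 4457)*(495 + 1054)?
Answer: 1425080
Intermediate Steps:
(-1*3537 + 4457)*(495 + 1054) = (-3537 + 4457)*1549 = 920*1549 = 1425080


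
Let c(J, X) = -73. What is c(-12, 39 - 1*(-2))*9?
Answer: -657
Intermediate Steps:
c(-12, 39 - 1*(-2))*9 = -73*9 = -657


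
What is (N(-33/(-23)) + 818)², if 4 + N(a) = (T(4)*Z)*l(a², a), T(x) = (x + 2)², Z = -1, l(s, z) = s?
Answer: 153195525604/279841 ≈ 5.4744e+5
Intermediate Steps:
T(x) = (2 + x)²
N(a) = -4 - 36*a² (N(a) = -4 + ((2 + 4)²*(-1))*a² = -4 + (6²*(-1))*a² = -4 + (36*(-1))*a² = -4 - 36*a²)
(N(-33/(-23)) + 818)² = ((-4 - 36*(-33/(-23))²) + 818)² = ((-4 - 36*(-33*(-1/23))²) + 818)² = ((-4 - 36*(33/23)²) + 818)² = ((-4 - 36*1089/529) + 818)² = ((-4 - 39204/529) + 818)² = (-41320/529 + 818)² = (391402/529)² = 153195525604/279841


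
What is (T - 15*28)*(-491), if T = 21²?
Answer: -10311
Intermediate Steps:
T = 441
(T - 15*28)*(-491) = (441 - 15*28)*(-491) = (441 - 420)*(-491) = 21*(-491) = -10311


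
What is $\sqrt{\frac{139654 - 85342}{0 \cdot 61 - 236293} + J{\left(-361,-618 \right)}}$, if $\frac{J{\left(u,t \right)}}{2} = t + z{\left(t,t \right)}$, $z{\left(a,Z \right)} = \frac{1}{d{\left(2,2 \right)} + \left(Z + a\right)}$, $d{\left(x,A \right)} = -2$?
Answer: $\frac{i \sqrt{26447389048962340111}}{146265367} \approx 35.16 i$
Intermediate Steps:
$z{\left(a,Z \right)} = \frac{1}{-2 + Z + a}$ ($z{\left(a,Z \right)} = \frac{1}{-2 + \left(Z + a\right)} = \frac{1}{-2 + Z + a}$)
$J{\left(u,t \right)} = 2 t + \frac{2}{-2 + 2 t}$ ($J{\left(u,t \right)} = 2 \left(t + \frac{1}{-2 + t + t}\right) = 2 \left(t + \frac{1}{-2 + 2 t}\right) = 2 t + \frac{2}{-2 + 2 t}$)
$\sqrt{\frac{139654 - 85342}{0 \cdot 61 - 236293} + J{\left(-361,-618 \right)}} = \sqrt{\frac{139654 - 85342}{0 \cdot 61 - 236293} + \frac{1 + 2 \left(-618\right) \left(-1 - 618\right)}{-1 - 618}} = \sqrt{\frac{54312}{0 - 236293} + \frac{1 + 2 \left(-618\right) \left(-619\right)}{-619}} = \sqrt{\frac{54312}{-236293} - \frac{1 + 765084}{619}} = \sqrt{54312 \left(- \frac{1}{236293}\right) - \frac{765085}{619}} = \sqrt{- \frac{54312}{236293} - \frac{765085}{619}} = \sqrt{- \frac{180817849033}{146265367}} = \frac{i \sqrt{26447389048962340111}}{146265367}$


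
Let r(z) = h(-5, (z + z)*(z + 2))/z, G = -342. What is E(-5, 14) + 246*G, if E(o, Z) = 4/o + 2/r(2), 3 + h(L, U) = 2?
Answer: -420684/5 ≈ -84137.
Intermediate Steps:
h(L, U) = -1 (h(L, U) = -3 + 2 = -1)
r(z) = -1/z
E(o, Z) = -4 + 4/o (E(o, Z) = 4/o + 2/((-1/2)) = 4/o + 2/((-1*1/2)) = 4/o + 2/(-1/2) = 4/o + 2*(-2) = 4/o - 4 = -4 + 4/o)
E(-5, 14) + 246*G = (-4 + 4/(-5)) + 246*(-342) = (-4 + 4*(-1/5)) - 84132 = (-4 - 4/5) - 84132 = -24/5 - 84132 = -420684/5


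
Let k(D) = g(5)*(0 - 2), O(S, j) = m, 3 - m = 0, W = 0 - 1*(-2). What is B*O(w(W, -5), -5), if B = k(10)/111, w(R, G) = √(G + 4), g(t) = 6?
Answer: -12/37 ≈ -0.32432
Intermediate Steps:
W = 2 (W = 0 + 2 = 2)
w(R, G) = √(4 + G)
m = 3 (m = 3 - 1*0 = 3 + 0 = 3)
O(S, j) = 3
k(D) = -12 (k(D) = 6*(0 - 2) = 6*(-2) = -12)
B = -4/37 (B = -12/111 = -12*1/111 = -4/37 ≈ -0.10811)
B*O(w(W, -5), -5) = -4/37*3 = -12/37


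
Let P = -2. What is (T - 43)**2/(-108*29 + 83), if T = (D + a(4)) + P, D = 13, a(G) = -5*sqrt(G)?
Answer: -1764/3049 ≈ -0.57855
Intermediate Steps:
T = 1 (T = (13 - 5*sqrt(4)) - 2 = (13 - 5*2) - 2 = (13 - 10) - 2 = 3 - 2 = 1)
(T - 43)**2/(-108*29 + 83) = (1 - 43)**2/(-108*29 + 83) = (-42)**2/(-3132 + 83) = 1764/(-3049) = 1764*(-1/3049) = -1764/3049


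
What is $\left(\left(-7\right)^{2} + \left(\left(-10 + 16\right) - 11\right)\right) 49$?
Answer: $2156$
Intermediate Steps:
$\left(\left(-7\right)^{2} + \left(\left(-10 + 16\right) - 11\right)\right) 49 = \left(49 + \left(6 - 11\right)\right) 49 = \left(49 - 5\right) 49 = 44 \cdot 49 = 2156$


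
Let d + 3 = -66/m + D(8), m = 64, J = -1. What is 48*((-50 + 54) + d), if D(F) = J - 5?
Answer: -579/2 ≈ -289.50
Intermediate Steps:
D(F) = -6 (D(F) = -1 - 5 = -6)
d = -321/32 (d = -3 + (-66/64 - 6) = -3 + (-66*1/64 - 6) = -3 + (-33/32 - 6) = -3 - 225/32 = -321/32 ≈ -10.031)
48*((-50 + 54) + d) = 48*((-50 + 54) - 321/32) = 48*(4 - 321/32) = 48*(-193/32) = -579/2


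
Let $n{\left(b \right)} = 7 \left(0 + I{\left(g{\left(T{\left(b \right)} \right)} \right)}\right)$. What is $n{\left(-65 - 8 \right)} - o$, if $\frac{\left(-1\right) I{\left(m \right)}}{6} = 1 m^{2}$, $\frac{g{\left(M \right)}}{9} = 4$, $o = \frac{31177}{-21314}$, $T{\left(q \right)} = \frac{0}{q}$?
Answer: $- \frac{1160132471}{21314} \approx -54431.0$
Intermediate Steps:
$T{\left(q \right)} = 0$
$o = - \frac{31177}{21314}$ ($o = 31177 \left(- \frac{1}{21314}\right) = - \frac{31177}{21314} \approx -1.4627$)
$g{\left(M \right)} = 36$ ($g{\left(M \right)} = 9 \cdot 4 = 36$)
$I{\left(m \right)} = - 6 m^{2}$ ($I{\left(m \right)} = - 6 \cdot 1 m^{2} = - 6 m^{2}$)
$n{\left(b \right)} = -54432$ ($n{\left(b \right)} = 7 \left(0 - 6 \cdot 36^{2}\right) = 7 \left(0 - 7776\right) = 7 \left(-7776\right) = -54432$)
$n{\left(-65 - 8 \right)} - o = -54432 - - \frac{31177}{21314} = -54432 + \frac{31177}{21314} = - \frac{1160132471}{21314}$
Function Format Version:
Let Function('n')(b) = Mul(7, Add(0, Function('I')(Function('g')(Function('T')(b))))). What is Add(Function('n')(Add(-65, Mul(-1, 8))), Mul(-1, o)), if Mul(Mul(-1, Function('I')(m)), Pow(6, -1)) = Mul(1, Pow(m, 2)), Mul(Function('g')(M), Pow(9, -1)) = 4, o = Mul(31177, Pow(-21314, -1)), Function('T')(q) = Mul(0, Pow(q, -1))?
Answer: Rational(-1160132471, 21314) ≈ -54431.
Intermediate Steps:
Function('T')(q) = 0
o = Rational(-31177, 21314) (o = Mul(31177, Rational(-1, 21314)) = Rational(-31177, 21314) ≈ -1.4627)
Function('g')(M) = 36 (Function('g')(M) = Mul(9, 4) = 36)
Function('I')(m) = Mul(-6, Pow(m, 2)) (Function('I')(m) = Mul(-6, Mul(1, Pow(m, 2))) = Mul(-6, Pow(m, 2)))
Function('n')(b) = -54432 (Function('n')(b) = Mul(7, Add(0, Mul(-6, Pow(36, 2)))) = Mul(7, Add(0, Mul(-6, 1296))) = Mul(7, Add(0, -7776)) = Mul(7, -7776) = -54432)
Add(Function('n')(Add(-65, Mul(-1, 8))), Mul(-1, o)) = Add(-54432, Mul(-1, Rational(-31177, 21314))) = Add(-54432, Rational(31177, 21314)) = Rational(-1160132471, 21314)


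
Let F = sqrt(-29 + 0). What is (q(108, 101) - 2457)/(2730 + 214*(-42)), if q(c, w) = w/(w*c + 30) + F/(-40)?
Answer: 26874565/68450004 + I*sqrt(29)/250320 ≈ 0.39262 + 2.1513e-5*I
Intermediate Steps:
F = I*sqrt(29) (F = sqrt(-29) = I*sqrt(29) ≈ 5.3852*I)
q(c, w) = w/(30 + c*w) - I*sqrt(29)/40 (q(c, w) = w/(w*c + 30) + (I*sqrt(29))/(-40) = w/(c*w + 30) + (I*sqrt(29))*(-1/40) = w/(30 + c*w) - I*sqrt(29)/40)
(q(108, 101) - 2457)/(2730 + 214*(-42)) = ((40*101 - 30*I*sqrt(29) - 1*I*108*101*sqrt(29))/(40*(30 + 108*101)) - 2457)/(2730 + 214*(-42)) = ((4040 - 30*I*sqrt(29) - 10908*I*sqrt(29))/(40*(30 + 10908)) - 2457)/(2730 - 8988) = ((1/40)*(4040 - 10938*I*sqrt(29))/10938 - 2457)/(-6258) = ((1/40)*(1/10938)*(4040 - 10938*I*sqrt(29)) - 2457)*(-1/6258) = ((101/10938 - I*sqrt(29)/40) - 2457)*(-1/6258) = (-26874565/10938 - I*sqrt(29)/40)*(-1/6258) = 26874565/68450004 + I*sqrt(29)/250320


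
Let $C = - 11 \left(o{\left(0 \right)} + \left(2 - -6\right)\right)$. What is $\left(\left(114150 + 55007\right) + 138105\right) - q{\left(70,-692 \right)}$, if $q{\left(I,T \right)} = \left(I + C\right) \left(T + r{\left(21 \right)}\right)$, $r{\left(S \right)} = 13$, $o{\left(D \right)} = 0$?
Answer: $295040$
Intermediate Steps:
$C = -88$ ($C = - 11 \left(0 + \left(2 - -6\right)\right) = - 11 \left(0 + \left(2 + 6\right)\right) = - 11 \left(0 + 8\right) = \left(-11\right) 8 = -88$)
$q{\left(I,T \right)} = \left(-88 + I\right) \left(13 + T\right)$ ($q{\left(I,T \right)} = \left(I - 88\right) \left(T + 13\right) = \left(-88 + I\right) \left(13 + T\right)$)
$\left(\left(114150 + 55007\right) + 138105\right) - q{\left(70,-692 \right)} = \left(\left(114150 + 55007\right) + 138105\right) - \left(-1144 - -60896 + 13 \cdot 70 + 70 \left(-692\right)\right) = \left(169157 + 138105\right) - \left(-1144 + 60896 + 910 - 48440\right) = 307262 - 12222 = 295040$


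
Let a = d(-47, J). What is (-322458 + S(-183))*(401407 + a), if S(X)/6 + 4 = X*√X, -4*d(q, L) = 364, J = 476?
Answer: -129417186312 - 440644968*I*√183 ≈ -1.2942e+11 - 5.9609e+9*I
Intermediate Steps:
d(q, L) = -91 (d(q, L) = -¼*364 = -91)
a = -91
S(X) = -24 + 6*X^(3/2) (S(X) = -24 + 6*(X*√X) = -24 + 6*X^(3/2))
(-322458 + S(-183))*(401407 + a) = (-322458 + (-24 + 6*(-183)^(3/2)))*(401407 - 91) = (-322458 + (-24 + 6*(-183*I*√183)))*401316 = (-322458 + (-24 - 1098*I*√183))*401316 = (-322482 - 1098*I*√183)*401316 = -129417186312 - 440644968*I*√183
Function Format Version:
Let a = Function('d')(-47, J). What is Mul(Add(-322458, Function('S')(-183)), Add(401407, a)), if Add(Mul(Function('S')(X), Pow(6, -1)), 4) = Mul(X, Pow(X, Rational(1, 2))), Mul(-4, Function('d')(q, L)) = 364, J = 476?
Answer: Add(-129417186312, Mul(-440644968, I, Pow(183, Rational(1, 2)))) ≈ Add(-1.2942e+11, Mul(-5.9609e+9, I))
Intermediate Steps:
Function('d')(q, L) = -91 (Function('d')(q, L) = Mul(Rational(-1, 4), 364) = -91)
a = -91
Function('S')(X) = Add(-24, Mul(6, Pow(X, Rational(3, 2)))) (Function('S')(X) = Add(-24, Mul(6, Mul(X, Pow(X, Rational(1, 2))))) = Add(-24, Mul(6, Pow(X, Rational(3, 2)))))
Mul(Add(-322458, Function('S')(-183)), Add(401407, a)) = Mul(Add(-322458, Add(-24, Mul(6, Pow(-183, Rational(3, 2))))), Add(401407, -91)) = Mul(Add(-322458, Add(-24, Mul(6, Mul(-183, I, Pow(183, Rational(1, 2)))))), 401316) = Mul(Add(-322458, Add(-24, Mul(-1098, I, Pow(183, Rational(1, 2))))), 401316) = Mul(Add(-322482, Mul(-1098, I, Pow(183, Rational(1, 2)))), 401316) = Add(-129417186312, Mul(-440644968, I, Pow(183, Rational(1, 2))))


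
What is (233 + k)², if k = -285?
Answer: 2704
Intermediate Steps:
(233 + k)² = (233 - 285)² = (-52)² = 2704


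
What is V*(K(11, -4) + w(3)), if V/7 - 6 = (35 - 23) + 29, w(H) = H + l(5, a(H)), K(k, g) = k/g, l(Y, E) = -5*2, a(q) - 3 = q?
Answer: -12831/4 ≈ -3207.8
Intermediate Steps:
a(q) = 3 + q
l(Y, E) = -10
w(H) = -10 + H (w(H) = H - 10 = -10 + H)
V = 329 (V = 42 + 7*((35 - 23) + 29) = 42 + 7*(12 + 29) = 42 + 7*41 = 42 + 287 = 329)
V*(K(11, -4) + w(3)) = 329*(11/(-4) + (-10 + 3)) = 329*(11*(-1/4) - 7) = 329*(-11/4 - 7) = 329*(-39/4) = -12831/4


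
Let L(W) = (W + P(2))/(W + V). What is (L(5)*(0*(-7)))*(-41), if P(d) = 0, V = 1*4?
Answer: 0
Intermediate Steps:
V = 4
L(W) = W/(4 + W) (L(W) = (W + 0)/(W + 4) = W/(4 + W))
(L(5)*(0*(-7)))*(-41) = ((5/(4 + 5))*(0*(-7)))*(-41) = ((5/9)*0)*(-41) = 0*(-41) = 0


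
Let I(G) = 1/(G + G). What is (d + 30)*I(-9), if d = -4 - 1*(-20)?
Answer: -23/9 ≈ -2.5556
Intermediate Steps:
I(G) = 1/(2*G)
d = 16 (d = -4 + 20 = 16)
(d + 30)*I(-9) = (16 + 30)*((½)/(-9)) = 46*((½)*(-⅑)) = 46*(-1/18) = -23/9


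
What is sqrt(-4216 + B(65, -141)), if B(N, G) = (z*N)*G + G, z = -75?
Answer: sqrt(683018) ≈ 826.45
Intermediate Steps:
B(N, G) = G - 75*G*N (B(N, G) = (-75*N)*G + G = -75*G*N + G = G - 75*G*N)
sqrt(-4216 + B(65, -141)) = sqrt(-4216 - 141*(1 - 75*65)) = sqrt(-4216 - 141*(1 - 4875)) = sqrt(-4216 - 141*(-4874)) = sqrt(-4216 + 687234) = sqrt(683018)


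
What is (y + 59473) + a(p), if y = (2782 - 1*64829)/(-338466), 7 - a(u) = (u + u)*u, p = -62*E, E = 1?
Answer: 17529893119/338466 ≈ 51792.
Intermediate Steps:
p = -62 (p = -62*1 = -62)
a(u) = 7 - 2*u² (a(u) = 7 - (u + u)*u = 7 - 2*u*u = 7 - 2*u²)
y = 62047/338466 (y = (2782 - 64829)*(-1/338466) = -62047*(-1/338466) = 62047/338466 ≈ 0.18332)
(y + 59473) + a(p) = (62047/338466 + 59473) + (7 - 2*(-62)²) = 20129650465/338466 + (7 - 2*3844) = 20129650465/338466 + (7 - 7688) = 20129650465/338466 - 7681 = 17529893119/338466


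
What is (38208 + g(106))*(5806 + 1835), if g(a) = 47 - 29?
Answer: 292084866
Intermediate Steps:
g(a) = 18
(38208 + g(106))*(5806 + 1835) = (38208 + 18)*(5806 + 1835) = 38226*7641 = 292084866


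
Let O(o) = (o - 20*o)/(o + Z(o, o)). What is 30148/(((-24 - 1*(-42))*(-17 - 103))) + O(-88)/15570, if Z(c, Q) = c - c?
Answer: -260803/18684 ≈ -13.959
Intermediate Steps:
Z(c, Q) = 0
O(o) = -19 (O(o) = (o - 20*o)/(o + 0) = (-19*o)/o = -19)
30148/(((-24 - 1*(-42))*(-17 - 103))) + O(-88)/15570 = 30148/(((-24 - 1*(-42))*(-17 - 103))) - 19/15570 = 30148/(((-24 + 42)*(-120))) - 19*1/15570 = 30148/((18*(-120))) - 19/15570 = 30148/(-2160) - 19/15570 = 30148*(-1/2160) - 19/15570 = -7537/540 - 19/15570 = -260803/18684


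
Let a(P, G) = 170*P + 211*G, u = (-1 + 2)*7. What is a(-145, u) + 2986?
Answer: -20187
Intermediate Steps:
u = 7 (u = 1*7 = 7)
a(-145, u) + 2986 = (170*(-145) + 211*7) + 2986 = (-24650 + 1477) + 2986 = -23173 + 2986 = -20187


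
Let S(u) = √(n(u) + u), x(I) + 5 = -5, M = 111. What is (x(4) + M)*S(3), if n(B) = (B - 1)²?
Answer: 101*√7 ≈ 267.22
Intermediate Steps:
n(B) = (-1 + B)²
x(I) = -10 (x(I) = -5 - 5 = -10)
S(u) = √(u + (-1 + u)²) (S(u) = √((-1 + u)² + u) = √(u + (-1 + u)²))
(x(4) + M)*S(3) = (-10 + 111)*√(3 + (-1 + 3)²) = 101*√(3 + 2²) = 101*√(3 + 4) = 101*√7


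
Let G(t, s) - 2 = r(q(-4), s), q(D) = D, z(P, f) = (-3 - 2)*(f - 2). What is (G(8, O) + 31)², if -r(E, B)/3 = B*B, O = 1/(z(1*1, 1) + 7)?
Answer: 2505889/2304 ≈ 1087.6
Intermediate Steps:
z(P, f) = 10 - 5*f (z(P, f) = -5*(-2 + f) = 10 - 5*f)
O = 1/12 (O = 1/((10 - 5*1) + 7) = 1/((10 - 5) + 7) = 1/(5 + 7) = 1/12 ≈ 0.083333)
r(E, B) = -3*B² (r(E, B) = -3*B*B = -3*B²)
G(t, s) = 2 - 3*s²
(G(8, O) + 31)² = ((2 - 3*(1/12)²) + 31)² = ((2 - 3*1/144) + 31)² = ((2 - 1/48) + 31)² = (95/48 + 31)² = (1583/48)² = 2505889/2304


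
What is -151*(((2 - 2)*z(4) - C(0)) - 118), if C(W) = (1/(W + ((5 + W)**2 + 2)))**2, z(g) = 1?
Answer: 12989473/729 ≈ 17818.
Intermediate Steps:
C(W) = (2 + W + (5 + W)**2)**(-2) (C(W) = (1/(W + (2 + (5 + W)**2)))**2 = (1/(2 + W + (5 + W)**2))**2 = (2 + W + (5 + W)**2)**(-2))
-151*(((2 - 2)*z(4) - C(0)) - 118) = -151*(((2 - 2)*1 - 1/(2 + 0 + (5 + 0)**2)**2) - 118) = -151*((0*1 - 1/(2 + 0 + 5**2)**2) - 118) = -151*((0 - 1/(2 + 0 + 25)**2) - 118) = -151*((0 - 1/27**2) - 118) = -151*((0 - 1*1/729) - 118) = -151*((0 - 1/729) - 118) = -151*(-1/729 - 118) = -151*(-86023/729) = 12989473/729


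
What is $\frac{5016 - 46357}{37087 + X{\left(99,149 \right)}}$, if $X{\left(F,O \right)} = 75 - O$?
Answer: $- \frac{41341}{37013} \approx -1.1169$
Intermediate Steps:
$\frac{5016 - 46357}{37087 + X{\left(99,149 \right)}} = \frac{5016 - 46357}{37087 + \left(75 - 149\right)} = - \frac{41341}{37087 + \left(75 - 149\right)} = - \frac{41341}{37087 - 74} = - \frac{41341}{37013}$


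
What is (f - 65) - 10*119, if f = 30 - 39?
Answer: -1264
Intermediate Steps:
f = -9
(f - 65) - 10*119 = (-9 - 65) - 10*119 = -74 - 1190 = -1264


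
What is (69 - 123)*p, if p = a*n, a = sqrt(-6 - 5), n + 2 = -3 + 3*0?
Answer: 270*I*sqrt(11) ≈ 895.49*I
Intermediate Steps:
n = -5 (n = -2 + (-3 + 3*0) = -2 + (-3 + 0) = -2 - 3 = -5)
a = I*sqrt(11) (a = sqrt(-11) = I*sqrt(11) ≈ 3.3166*I)
p = -5*I*sqrt(11) (p = (I*sqrt(11))*(-5) = -5*I*sqrt(11) ≈ -16.583*I)
(69 - 123)*p = (69 - 123)*(-5*I*sqrt(11)) = -(-270)*I*sqrt(11) = 270*I*sqrt(11)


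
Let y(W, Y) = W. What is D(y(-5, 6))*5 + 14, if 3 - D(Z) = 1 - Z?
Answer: -1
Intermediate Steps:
D(Z) = 2 + Z (D(Z) = 3 - (1 - Z) = 3 + (-1 + Z) = 2 + Z)
D(y(-5, 6))*5 + 14 = (2 - 5)*5 + 14 = -3*5 + 14 = -15 + 14 = -1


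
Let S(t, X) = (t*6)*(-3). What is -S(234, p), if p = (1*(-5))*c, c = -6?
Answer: 4212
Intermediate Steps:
p = 30 (p = (1*(-5))*(-6) = -5*(-6) = 30)
S(t, X) = -18*t (S(t, X) = (6*t)*(-3) = -18*t)
-S(234, p) = -(-18)*234 = -1*(-4212) = 4212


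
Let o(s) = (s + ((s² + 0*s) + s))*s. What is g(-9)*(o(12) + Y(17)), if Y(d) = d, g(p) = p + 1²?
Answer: -16264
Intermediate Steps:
g(p) = 1 + p (g(p) = p + 1 = 1 + p)
o(s) = s*(s² + 2*s) (o(s) = (s + ((s² + 0) + s))*s = (s + (s² + s))*s = (s + (s + s²))*s = (s² + 2*s)*s = s*(s² + 2*s))
g(-9)*(o(12) + Y(17)) = (1 - 9)*(12²*(2 + 12) + 17) = -8*(144*14 + 17) = -8*(2016 + 17) = -8*2033 = -16264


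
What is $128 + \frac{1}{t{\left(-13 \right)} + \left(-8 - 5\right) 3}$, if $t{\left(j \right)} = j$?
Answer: $\frac{6655}{52} \approx 127.98$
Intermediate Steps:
$128 + \frac{1}{t{\left(-13 \right)} + \left(-8 - 5\right) 3} = 128 + \frac{1}{-13 + \left(-8 - 5\right) 3} = 128 + \frac{1}{-13 - 39} = 128 + \frac{1}{-52} = 128 - \frac{1}{52} = \frac{6655}{52}$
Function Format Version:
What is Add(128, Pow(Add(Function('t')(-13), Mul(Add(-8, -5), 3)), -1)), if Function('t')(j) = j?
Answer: Rational(6655, 52) ≈ 127.98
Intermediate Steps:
Add(128, Pow(Add(Function('t')(-13), Mul(Add(-8, -5), 3)), -1)) = Add(128, Pow(Add(-13, Mul(Add(-8, -5), 3)), -1)) = Add(128, Pow(Add(-13, Mul(-13, 3)), -1)) = Add(128, Pow(Add(-13, -39), -1)) = Add(128, Pow(-52, -1)) = Add(128, Rational(-1, 52)) = Rational(6655, 52)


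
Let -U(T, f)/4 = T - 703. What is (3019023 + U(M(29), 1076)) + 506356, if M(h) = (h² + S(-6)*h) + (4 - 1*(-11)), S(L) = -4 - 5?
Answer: 3525811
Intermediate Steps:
S(L) = -9
M(h) = 15 + h² - 9*h (M(h) = (h² - 9*h) + (4 - 1*(-11)) = (h² - 9*h) + (4 + 11) = (h² - 9*h) + 15 = 15 + h² - 9*h)
U(T, f) = 2812 - 4*T (U(T, f) = -4*(T - 703) = -4*(-703 + T) = 2812 - 4*T)
(3019023 + U(M(29), 1076)) + 506356 = (3019023 + (2812 - 4*(15 + 29² - 9*29))) + 506356 = (3019023 + (2812 - 4*(15 + 841 - 261))) + 506356 = (3019023 + (2812 - 4*595)) + 506356 = (3019023 + (2812 - 2380)) + 506356 = (3019023 + 432) + 506356 = 3019455 + 506356 = 3525811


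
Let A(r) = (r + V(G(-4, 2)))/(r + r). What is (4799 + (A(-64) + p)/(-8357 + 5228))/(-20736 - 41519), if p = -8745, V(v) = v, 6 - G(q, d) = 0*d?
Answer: -192317639/2493387456 ≈ -0.077131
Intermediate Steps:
G(q, d) = 6 (G(q, d) = 6 - 0*d = 6 - 1*0 = 6 + 0 = 6)
A(r) = (6 + r)/(2*r) (A(r) = (r + 6)/(r + r) = (6 + r)/((2*r)) = (6 + r)*(1/(2*r)) = (6 + r)/(2*r))
(4799 + (A(-64) + p)/(-8357 + 5228))/(-20736 - 41519) = (4799 + ((1/2)*(6 - 64)/(-64) - 8745)/(-8357 + 5228))/(-20736 - 41519) = (4799 + ((1/2)*(-1/64)*(-58) - 8745)/(-3129))/(-62255) = (4799 + (29/64 - 8745)*(-1/3129))*(-1/62255) = (4799 - 559651/64*(-1/3129))*(-1/62255) = (4799 + 559651/200256)*(-1/62255) = (961588195/200256)*(-1/62255) = -192317639/2493387456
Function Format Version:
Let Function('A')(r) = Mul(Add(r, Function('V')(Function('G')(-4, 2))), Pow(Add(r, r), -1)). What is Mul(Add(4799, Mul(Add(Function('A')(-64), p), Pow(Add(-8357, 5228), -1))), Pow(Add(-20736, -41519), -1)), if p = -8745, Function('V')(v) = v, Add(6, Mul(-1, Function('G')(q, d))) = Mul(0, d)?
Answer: Rational(-192317639, 2493387456) ≈ -0.077131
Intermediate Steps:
Function('G')(q, d) = 6 (Function('G')(q, d) = Add(6, Mul(-1, Mul(0, d))) = Add(6, Mul(-1, 0)) = Add(6, 0) = 6)
Function('A')(r) = Mul(Rational(1, 2), Pow(r, -1), Add(6, r)) (Function('A')(r) = Mul(Add(r, 6), Pow(Add(r, r), -1)) = Mul(Add(6, r), Pow(Mul(2, r), -1)) = Mul(Add(6, r), Mul(Rational(1, 2), Pow(r, -1))) = Mul(Rational(1, 2), Pow(r, -1), Add(6, r)))
Mul(Add(4799, Mul(Add(Function('A')(-64), p), Pow(Add(-8357, 5228), -1))), Pow(Add(-20736, -41519), -1)) = Mul(Add(4799, Mul(Add(Mul(Rational(1, 2), Pow(-64, -1), Add(6, -64)), -8745), Pow(Add(-8357, 5228), -1))), Pow(Add(-20736, -41519), -1)) = Mul(Add(4799, Mul(Add(Mul(Rational(1, 2), Rational(-1, 64), -58), -8745), Pow(-3129, -1))), Pow(-62255, -1)) = Mul(Add(4799, Mul(Add(Rational(29, 64), -8745), Rational(-1, 3129))), Rational(-1, 62255)) = Mul(Add(4799, Mul(Rational(-559651, 64), Rational(-1, 3129))), Rational(-1, 62255)) = Mul(Add(4799, Rational(559651, 200256)), Rational(-1, 62255)) = Mul(Rational(961588195, 200256), Rational(-1, 62255)) = Rational(-192317639, 2493387456)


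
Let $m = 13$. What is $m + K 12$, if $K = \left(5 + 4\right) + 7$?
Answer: $205$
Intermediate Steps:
$K = 16$ ($K = 9 + 7 = 16$)
$m + K 12 = 13 + 16 \cdot 12 = 13 + 192 = 205$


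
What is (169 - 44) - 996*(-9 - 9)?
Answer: 18053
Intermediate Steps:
(169 - 44) - 996*(-9 - 9) = 125 - 996*(-18) = 125 - 249*(-72) = 125 + 17928 = 18053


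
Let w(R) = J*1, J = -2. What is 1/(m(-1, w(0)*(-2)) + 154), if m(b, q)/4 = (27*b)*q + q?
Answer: -1/262 ≈ -0.0038168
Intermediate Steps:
w(R) = -2 (w(R) = -2*1 = -2)
m(b, q) = 4*q + 108*b*q (m(b, q) = 4*((27*b)*q + q) = 4*(27*b*q + q) = 4*(q + 27*b*q) = 4*q + 108*b*q)
1/(m(-1, w(0)*(-2)) + 154) = 1/(4*(-2*(-2))*(1 + 27*(-1)) + 154) = 1/(4*4*(1 - 27) + 154) = 1/(4*4*(-26) + 154) = 1/(-416 + 154) = 1/(-262) = -1/262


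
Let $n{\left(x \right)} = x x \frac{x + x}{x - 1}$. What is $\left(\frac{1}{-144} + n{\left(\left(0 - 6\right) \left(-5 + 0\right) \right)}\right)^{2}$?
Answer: $\frac{60465724992841}{17438976} \approx 3.4673 \cdot 10^{6}$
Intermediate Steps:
$n{\left(x \right)} = \frac{2 x^{3}}{-1 + x}$ ($n{\left(x \right)} = x^{2} \frac{2 x}{-1 + x} = \frac{2 x^{3}}{-1 + x}$)
$\left(\frac{1}{-144} + n{\left(\left(0 - 6\right) \left(-5 + 0\right) \right)}\right)^{2} = \left(\frac{1}{-144} + \frac{2 \left(\left(0 - 6\right) \left(-5 + 0\right)\right)^{3}}{-1 + \left(0 - 6\right) \left(-5 + 0\right)}\right)^{2} = \left(- \frac{1}{144} + \frac{2 \left(\left(-6\right) \left(-5\right)\right)^{3}}{-1 - -30}\right)^{2} = \left(- \frac{1}{144} + \frac{2 \cdot 30^{3}}{-1 + 30}\right)^{2} = \left(- \frac{1}{144} + 2 \cdot 27000 \cdot \frac{1}{29}\right)^{2} = \left(- \frac{1}{144} + \frac{54000}{29}\right)^{2} = \left(\frac{7775971}{4176}\right)^{2} = \frac{60465724992841}{17438976}$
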